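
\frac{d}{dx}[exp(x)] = exp(x)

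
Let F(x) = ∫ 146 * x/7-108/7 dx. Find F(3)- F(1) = 368/7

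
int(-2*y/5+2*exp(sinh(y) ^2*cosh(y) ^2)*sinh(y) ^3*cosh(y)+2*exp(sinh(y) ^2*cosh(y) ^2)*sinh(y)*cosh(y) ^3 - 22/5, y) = -y^2/5 - 22*y/5 + exp(cosh(4*y)/8 - 1/8) + C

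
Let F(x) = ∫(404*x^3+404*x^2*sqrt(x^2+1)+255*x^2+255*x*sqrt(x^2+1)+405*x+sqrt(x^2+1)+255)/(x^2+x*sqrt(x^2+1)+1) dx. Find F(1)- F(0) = log(1 + sqrt(2)) + 457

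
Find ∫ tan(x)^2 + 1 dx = tan(x) + C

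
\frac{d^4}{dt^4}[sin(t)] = sin(t)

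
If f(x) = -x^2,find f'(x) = -2*x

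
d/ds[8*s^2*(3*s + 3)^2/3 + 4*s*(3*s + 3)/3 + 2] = 96*s^3 + 144*s^2 + 56*s + 4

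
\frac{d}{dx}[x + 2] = 1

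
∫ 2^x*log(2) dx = 2^x + C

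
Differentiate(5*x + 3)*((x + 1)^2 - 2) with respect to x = 15*x^2 + 26*x + 1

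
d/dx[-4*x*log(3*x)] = -4*log(x) - 4*log(3) - 4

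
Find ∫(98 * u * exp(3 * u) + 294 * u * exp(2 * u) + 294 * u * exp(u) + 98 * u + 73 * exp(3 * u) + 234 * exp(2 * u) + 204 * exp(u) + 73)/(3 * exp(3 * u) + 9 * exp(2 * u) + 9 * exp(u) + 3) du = ((12*u + 4*(7*u + 5)^2)*cosh(u/2)^2 - 15)/(6*(cosh(u) + 1)) + C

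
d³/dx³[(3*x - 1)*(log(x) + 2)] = (-3*x - 2)/x^3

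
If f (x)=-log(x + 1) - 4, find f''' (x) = -2/(x^3 + 3*x^2 + 3*x + 1)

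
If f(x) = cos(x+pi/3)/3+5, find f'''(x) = sin(x + pi/3)/3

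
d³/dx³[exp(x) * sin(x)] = 2*sqrt(2)*exp(x)*cos(x + pi/4)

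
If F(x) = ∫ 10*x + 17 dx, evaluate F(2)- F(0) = 54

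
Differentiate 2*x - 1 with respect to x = 2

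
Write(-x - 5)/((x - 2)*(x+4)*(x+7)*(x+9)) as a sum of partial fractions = -2/(55*(x + 9)) + 1/(27*(x + 7)) + 1/(90*(x + 4)) - 7/(594*(x - 2))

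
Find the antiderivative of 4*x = 2*x^2 + C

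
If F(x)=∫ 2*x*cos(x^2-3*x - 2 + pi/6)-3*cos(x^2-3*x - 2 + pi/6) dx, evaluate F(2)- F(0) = cos(pi/3 + 4) - cos(pi/3 + 2)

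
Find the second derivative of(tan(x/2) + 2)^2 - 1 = 3*tan(x/2)^4/2 + 2*tan(x/2)^3 + 2*tan(x/2)^2 + 2*tan(x/2) + 1/2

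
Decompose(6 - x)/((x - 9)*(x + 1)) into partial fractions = -7/(10*(x + 1)) - 3/(10*(x - 9))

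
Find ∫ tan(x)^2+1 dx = tan(x) + C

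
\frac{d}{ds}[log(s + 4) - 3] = 1/(s + 4)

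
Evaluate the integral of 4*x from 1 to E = -2 + 2*exp(2)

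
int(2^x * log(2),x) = 2^x + C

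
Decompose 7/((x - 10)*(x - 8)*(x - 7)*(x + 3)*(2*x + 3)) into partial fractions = -112/(22287*(2*x + 3)) + 7/(4290*(x + 3)) + 7/(510*(x - 7)) - 7/(418*(x - 8)) + 7/(1794*(x - 10))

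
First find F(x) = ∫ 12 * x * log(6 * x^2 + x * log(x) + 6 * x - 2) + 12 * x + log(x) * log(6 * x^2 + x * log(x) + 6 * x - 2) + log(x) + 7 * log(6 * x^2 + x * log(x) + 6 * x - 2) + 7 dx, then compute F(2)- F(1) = -10*log(10) + (2*log(2) + 34)*log(2*log(2) + 34)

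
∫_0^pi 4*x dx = 2*pi^2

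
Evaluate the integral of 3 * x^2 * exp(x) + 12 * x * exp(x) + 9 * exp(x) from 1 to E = -12*E + 3*(1 + E)^2*exp(E)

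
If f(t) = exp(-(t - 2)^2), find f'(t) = (4 - 2*t)*exp(-t^2 + 4*t - 4)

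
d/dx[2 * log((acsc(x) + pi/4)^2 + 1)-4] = (-64*acsc(x) - 16*pi)/(16*x^2*sqrt(1 - 1/x^2)*acsc(x)^2 + 8*pi*x^2*sqrt(1 - 1/x^2)*acsc(x) + pi^2*x^2*sqrt(1 - 1/x^2) + 16*x^2*sqrt(1 - 1/x^2))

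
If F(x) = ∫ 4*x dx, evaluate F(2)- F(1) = 6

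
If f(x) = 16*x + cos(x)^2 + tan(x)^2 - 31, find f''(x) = 4*sin(x)^2 + 6*tan(x)^4 + 8*tan(x)^2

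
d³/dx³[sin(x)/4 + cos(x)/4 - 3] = sin(x)/4 - cos(x)/4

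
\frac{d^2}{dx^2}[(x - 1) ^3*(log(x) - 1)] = (6*x^3*log(x) - x^3 - 6*x^2*log(x) - 3*x^2 + 3*x + 1)/x^2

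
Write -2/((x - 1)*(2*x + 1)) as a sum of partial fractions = 4/(3*(2*x + 1)) - 2/(3*(x - 1))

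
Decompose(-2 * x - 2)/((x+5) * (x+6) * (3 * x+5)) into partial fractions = 6/(65*(3*x + 5)) + 10/(13*(x + 6)) - 4/(5*(x + 5))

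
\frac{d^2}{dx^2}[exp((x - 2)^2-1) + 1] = 4*x^2*exp(x^2 - 4*x + 3) - 16*x*exp(x^2 - 4*x + 3) + 18*exp(x^2 - 4*x + 3)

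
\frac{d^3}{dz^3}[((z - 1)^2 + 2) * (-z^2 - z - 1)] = 6 - 24*z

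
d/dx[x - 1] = 1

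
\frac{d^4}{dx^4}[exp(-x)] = exp(-x)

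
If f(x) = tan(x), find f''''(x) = 24*tan(x)^5 + 40*tan(x)^3 + 16*tan(x)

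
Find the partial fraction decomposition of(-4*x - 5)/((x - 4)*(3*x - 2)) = 23/(10*(3*x - 2)) - 21/(10*(x - 4))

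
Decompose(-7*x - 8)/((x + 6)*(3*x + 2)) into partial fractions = -5/(8*(3*x + 2)) - 17/(8*(x + 6))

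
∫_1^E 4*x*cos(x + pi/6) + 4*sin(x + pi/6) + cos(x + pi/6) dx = -5*sin(pi/6 + 1) + (1 + 4*E)*sin(pi/6 + E)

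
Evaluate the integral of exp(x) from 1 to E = -E + exp(E)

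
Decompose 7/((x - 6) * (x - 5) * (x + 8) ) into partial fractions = 1/(26*(x + 8)) - 7/(13*(x - 5)) + 1/(2*(x - 6))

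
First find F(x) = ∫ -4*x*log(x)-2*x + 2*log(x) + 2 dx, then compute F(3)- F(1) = -12*log(3)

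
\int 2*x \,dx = x^2 + C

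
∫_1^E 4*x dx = -2 + 2*exp(2)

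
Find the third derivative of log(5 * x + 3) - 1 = 250/(125*x^3 + 225*x^2 + 135*x + 27)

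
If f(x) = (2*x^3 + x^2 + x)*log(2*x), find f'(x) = 6*x^2*log(x) + 2*x^2 + 6*x^2*log(2) + 2*x*log(x) + x + 2*x*log(2) + log(x) + log(2) + 1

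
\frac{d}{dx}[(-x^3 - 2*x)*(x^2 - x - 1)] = -5*x^4 + 4*x^3 - 3*x^2 + 4*x + 2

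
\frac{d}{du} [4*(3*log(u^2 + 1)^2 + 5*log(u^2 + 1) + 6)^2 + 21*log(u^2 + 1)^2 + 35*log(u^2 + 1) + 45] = (288*u*log(u^2 + 1)^3 + 720*u*log(u^2 + 1)^2 + 1060*u*log(u^2 + 1) + 550*u)/(u^2 + 1)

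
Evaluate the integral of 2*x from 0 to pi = pi^2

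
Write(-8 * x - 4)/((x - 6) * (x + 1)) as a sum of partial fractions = -4/(7*(x + 1)) - 52/(7*(x - 6))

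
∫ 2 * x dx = x^2 + C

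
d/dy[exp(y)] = exp(y)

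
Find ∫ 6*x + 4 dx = 3*x^2 + 4*x + C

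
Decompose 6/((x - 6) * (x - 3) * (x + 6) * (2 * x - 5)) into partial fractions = 48/(119*(2*x - 5)) - 1/(306*(x + 6)) - 2/(9*(x - 3)) + 1/(42*(x - 6))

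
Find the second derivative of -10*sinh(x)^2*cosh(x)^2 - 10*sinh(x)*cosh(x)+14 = -40*(cosh(2*x) - 1)^2 - 20*sinh(2*x) - 80*cosh(2*x) + 60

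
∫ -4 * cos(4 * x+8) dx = -sin(4*x + 8) + C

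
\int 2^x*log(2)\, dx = 2^x + C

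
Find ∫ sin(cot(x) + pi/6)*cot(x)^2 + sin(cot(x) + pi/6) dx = cos(cot(x) + pi/6) + C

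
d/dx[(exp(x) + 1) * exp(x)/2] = exp(2*x) + exp(x)/2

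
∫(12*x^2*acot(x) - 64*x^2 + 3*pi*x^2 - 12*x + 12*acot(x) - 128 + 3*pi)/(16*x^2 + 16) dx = -4*x + (3*x + 16)*(4*acot(x) + pi)/16 + C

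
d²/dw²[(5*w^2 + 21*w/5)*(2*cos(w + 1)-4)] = -10*w^2*cos(w + 1) - 40*w*sin(w + 1) - 42*w*cos(w + 1)/5 - 84*sin(w + 1)/5 + 20*cos(w + 1) - 40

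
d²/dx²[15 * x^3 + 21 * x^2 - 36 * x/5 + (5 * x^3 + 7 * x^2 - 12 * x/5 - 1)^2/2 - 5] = 375*x^4 + 700*x^3 + 150*x^2 - 204*x/5 + 844/25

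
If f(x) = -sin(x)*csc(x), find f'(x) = 0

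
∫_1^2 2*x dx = 3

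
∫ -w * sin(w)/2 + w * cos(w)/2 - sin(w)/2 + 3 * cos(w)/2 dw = sqrt(2)*(w + 2)*sin(w + pi/4)/2 + C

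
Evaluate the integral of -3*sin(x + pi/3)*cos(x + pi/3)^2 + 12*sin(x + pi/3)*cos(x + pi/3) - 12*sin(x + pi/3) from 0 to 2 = (-2 + cos(pi/3 + 2))^3 + 27/8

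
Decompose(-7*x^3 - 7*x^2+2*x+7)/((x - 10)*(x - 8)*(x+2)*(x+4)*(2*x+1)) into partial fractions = 82/(7497*(2*x + 1)) + 335/(2352*(x + 4)) - 31/(720*(x + 2)) + 4009/(4080*(x - 8)) - 7673/(7056*(x - 10))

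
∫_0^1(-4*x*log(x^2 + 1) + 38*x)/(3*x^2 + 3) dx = -3*(-2 + log(2)/3)^2 + 7*log(2)/3 + 12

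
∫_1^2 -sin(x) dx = -cos(1) + cos(2)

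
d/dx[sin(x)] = cos(x)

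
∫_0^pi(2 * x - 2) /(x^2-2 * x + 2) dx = -log(2) + log(1 + (-1 + pi)^2)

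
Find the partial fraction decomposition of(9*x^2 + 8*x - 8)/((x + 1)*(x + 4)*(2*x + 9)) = 79/(2*x + 9) - 104/(3*(x + 4)) - 1/(3*(x + 1))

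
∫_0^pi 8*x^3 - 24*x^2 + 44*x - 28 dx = -20 + 2*(-1 + pi)^2 + 2*(2 + (-1 + pi)^2)^2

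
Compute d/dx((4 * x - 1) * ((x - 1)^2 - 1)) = 12*x^2 - 18*x + 2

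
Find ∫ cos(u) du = sin(u) + C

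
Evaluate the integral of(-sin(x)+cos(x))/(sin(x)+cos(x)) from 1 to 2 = log(sin(pi/4 + 2)) - log(sin(pi/4 + 1))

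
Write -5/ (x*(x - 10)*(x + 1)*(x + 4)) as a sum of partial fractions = 5/(168*(x + 4)) - 5/(33*(x + 1)) - 1/(308*(x - 10)) + 1/(8*x)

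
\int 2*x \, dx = x^2 + C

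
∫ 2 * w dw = w^2 + C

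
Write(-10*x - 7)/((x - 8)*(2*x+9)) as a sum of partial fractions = -76/(25*(2*x + 9)) - 87/(25*(x - 8))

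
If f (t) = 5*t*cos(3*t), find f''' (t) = 135*t*sin(3*t) - 135*cos(3*t)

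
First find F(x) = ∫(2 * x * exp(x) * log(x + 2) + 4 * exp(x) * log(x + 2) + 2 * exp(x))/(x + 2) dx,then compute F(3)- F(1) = -2*E*log(3) + 2*exp(3)*log(5)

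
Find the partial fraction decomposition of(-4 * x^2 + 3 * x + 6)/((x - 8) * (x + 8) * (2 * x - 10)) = -137/(208*(x + 8)) + 79/(78*(x - 5)) - 113/(48*(x - 8))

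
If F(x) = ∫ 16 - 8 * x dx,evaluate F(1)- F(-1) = 32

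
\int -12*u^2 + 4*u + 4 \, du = -4*u^3 + 2*u^2 + 4*u + C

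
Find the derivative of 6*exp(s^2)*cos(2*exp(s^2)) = 12*s*(-2*exp(s^2)*sin(2*exp(s^2)) + cos(2*exp(s^2)))*exp(s^2)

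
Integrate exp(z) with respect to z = exp(z) + C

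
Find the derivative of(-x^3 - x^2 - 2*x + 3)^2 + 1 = 6*x^5 + 10*x^4 + 20*x^3 - 6*x^2 - 4*x - 12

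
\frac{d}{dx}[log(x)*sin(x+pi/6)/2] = (x*log(x)*cos(x + pi/6) + sin(x + pi/6))/(2*x)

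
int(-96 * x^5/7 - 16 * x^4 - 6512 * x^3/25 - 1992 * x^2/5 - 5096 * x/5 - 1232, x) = -16*x^6/7 - 16*x^5/5 - 1628*x^4/25 - 664*x^3/5 - 2548*x^2/5 - 1232*x + C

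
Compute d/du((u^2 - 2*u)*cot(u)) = -u^2/sin(u)^2 + 2*u/tan(u) + 2*u/sin(u)^2 - 2/tan(u)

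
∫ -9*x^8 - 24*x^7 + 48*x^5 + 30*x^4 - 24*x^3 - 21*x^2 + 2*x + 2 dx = -x^9 - 3*x^8 + 8*x^6 + 6*x^5 - 6*x^4 - 7*x^3 + x^2 + 2*x + C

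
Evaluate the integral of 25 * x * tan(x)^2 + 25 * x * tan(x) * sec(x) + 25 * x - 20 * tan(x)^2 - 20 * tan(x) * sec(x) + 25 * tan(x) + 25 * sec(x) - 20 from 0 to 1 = 5*tan(1) + 5/cos(1) + 20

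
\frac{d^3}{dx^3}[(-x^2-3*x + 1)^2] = 24*x + 36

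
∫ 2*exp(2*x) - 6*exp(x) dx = (exp(x) - 3)^2 + C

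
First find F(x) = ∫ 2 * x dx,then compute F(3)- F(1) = 8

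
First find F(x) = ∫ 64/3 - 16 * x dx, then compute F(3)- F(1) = -64/3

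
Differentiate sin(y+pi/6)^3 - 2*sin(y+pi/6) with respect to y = 3*sin(y + pi/6)^2*cos(y + pi/6) - 2*cos(y + pi/6)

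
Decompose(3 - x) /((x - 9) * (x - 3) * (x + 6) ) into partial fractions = 1/(15*(x + 6)) - 1/(15*(x - 9))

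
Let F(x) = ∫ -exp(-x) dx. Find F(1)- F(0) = -1 + exp(-1)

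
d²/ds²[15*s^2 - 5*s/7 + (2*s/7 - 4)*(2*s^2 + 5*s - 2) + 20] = 24*s/7 + 118/7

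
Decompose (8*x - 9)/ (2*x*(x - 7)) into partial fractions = 47/(14*(x - 7)) + 9/(14*x)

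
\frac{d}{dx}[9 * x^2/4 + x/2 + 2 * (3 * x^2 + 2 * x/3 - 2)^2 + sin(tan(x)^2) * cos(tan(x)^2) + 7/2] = 72*x^3 + 24*x^2 - 751*x/18 - 4*sin(x)*sin(1 - 1/cos(x)^2)^2/cos(x)^3 + 2*sin(x)/cos(x)^3 - 29/6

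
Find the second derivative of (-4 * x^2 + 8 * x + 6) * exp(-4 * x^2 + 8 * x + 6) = -256*x^4*exp(-4*x^2 + 8*x + 6) + 1024*x^3*exp(-4*x^2 + 8*x + 6) - 736*x^2*exp(-4*x^2 + 8*x + 6) - 576*x*exp(-4*x^2 + 8*x + 6) + 456*exp(-4*x^2 + 8*x + 6)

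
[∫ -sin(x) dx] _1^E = cos(E) - cos(1)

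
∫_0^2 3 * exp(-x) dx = 3 - 3*exp(-2)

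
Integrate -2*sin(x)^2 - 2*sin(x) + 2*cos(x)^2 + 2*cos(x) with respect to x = (sqrt(2)*sin(x + pi/4) + 1)^2 + C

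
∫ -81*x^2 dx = -27*x^3 + C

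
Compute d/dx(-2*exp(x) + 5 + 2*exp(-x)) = (-2*exp(2*x) - 2)*exp(-x)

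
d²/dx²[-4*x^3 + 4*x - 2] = -24*x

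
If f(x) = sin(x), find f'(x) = cos(x)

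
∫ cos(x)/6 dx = sin(x)/6 + C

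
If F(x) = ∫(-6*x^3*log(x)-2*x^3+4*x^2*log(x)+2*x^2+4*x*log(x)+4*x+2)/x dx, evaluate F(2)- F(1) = 2*log(2)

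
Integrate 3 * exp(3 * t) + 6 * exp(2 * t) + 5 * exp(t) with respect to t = (exp(t) + 1)^3 + 2*exp(t) + C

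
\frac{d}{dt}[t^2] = 2*t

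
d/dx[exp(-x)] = -exp(-x)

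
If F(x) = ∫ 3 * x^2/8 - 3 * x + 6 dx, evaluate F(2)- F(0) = 7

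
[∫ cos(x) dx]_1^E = -sin(1) + sin(E)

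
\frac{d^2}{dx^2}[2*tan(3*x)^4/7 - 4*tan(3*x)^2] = 360*tan(3*x)^6/7 - 936*tan(3*x)^4/7 - 1800*tan(3*x)^2/7 - 72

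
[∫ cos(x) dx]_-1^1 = 2*sin(1)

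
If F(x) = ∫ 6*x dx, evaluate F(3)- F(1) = 24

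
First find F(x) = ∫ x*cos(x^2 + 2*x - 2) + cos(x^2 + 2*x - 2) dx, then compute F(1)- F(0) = sin(1)/2 + sin(2)/2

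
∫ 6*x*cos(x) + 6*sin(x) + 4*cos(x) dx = (6*x + 4)*sin(x) + C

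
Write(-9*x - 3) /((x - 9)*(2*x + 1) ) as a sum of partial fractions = -3/(19*(2*x + 1)) - 84/(19*(x - 9))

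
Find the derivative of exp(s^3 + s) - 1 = 3*s^2*exp(s^3 + s) + exp(s^3 + s)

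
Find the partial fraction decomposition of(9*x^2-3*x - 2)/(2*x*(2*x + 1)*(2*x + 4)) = -7/(12*(2*x + 1)) + 5/(3*(x + 2)) - 1/(4*x)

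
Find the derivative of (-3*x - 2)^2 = 18*x + 12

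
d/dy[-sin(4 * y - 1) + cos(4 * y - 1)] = -4*sin(4*y - 1) - 4*cos(4*y - 1)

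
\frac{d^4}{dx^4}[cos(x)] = cos(x)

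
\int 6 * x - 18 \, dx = 3*x^2 - 18*x + C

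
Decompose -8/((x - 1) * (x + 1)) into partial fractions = 4/(x + 1) - 4/(x - 1)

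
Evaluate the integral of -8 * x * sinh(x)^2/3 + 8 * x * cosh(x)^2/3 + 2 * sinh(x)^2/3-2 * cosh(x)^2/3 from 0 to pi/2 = -pi/3 + pi^2/3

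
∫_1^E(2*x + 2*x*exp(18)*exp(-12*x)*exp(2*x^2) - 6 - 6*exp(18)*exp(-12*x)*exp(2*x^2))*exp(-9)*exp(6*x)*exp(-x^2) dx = -exp(4) - exp(-(-3 + E)^2) + exp(-4) + exp((-3 + E)^2)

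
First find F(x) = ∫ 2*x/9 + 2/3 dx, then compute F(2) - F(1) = 1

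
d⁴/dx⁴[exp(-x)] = exp(-x)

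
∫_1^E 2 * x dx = -1 + exp(2)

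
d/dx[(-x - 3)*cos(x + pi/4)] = x*sin(x + pi/4) + 3*sin(x + pi/4) - cos(x + pi/4)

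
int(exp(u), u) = exp(u) + C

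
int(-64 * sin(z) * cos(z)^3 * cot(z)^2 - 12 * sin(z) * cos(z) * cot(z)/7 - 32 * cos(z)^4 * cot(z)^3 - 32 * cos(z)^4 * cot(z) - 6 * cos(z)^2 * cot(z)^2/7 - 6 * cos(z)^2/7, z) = 2*(56*cos(z)^2*cot(z) + 3)*cos(z)^2*cot(z)/7 + C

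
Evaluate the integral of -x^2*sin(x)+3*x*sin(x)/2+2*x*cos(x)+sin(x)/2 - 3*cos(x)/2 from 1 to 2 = cos(2)/2 + cos(1)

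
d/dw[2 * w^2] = 4*w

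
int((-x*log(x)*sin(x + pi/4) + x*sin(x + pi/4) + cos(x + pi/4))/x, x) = (log(x) - 1)*cos(x + pi/4) + C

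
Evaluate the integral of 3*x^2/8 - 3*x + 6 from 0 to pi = (-2 + pi/2)^3 + 8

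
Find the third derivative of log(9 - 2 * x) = 16/(8*x^3 - 108*x^2 + 486*x - 729)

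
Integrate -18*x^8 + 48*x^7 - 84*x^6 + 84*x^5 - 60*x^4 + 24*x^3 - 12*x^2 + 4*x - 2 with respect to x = -2*x^9 + 6*x^8 - 12*x^7 + 14*x^6 - 12*x^5 + 6*x^4 - 4*x^3 + 2*x^2 - 2*x + C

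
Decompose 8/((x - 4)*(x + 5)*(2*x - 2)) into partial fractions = 2/(27*(x + 5)) - 2/(9*(x - 1)) + 4/(27*(x - 4))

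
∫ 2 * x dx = x^2 + C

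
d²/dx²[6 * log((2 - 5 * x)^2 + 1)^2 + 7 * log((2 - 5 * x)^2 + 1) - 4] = (-600*x^2*log(25*x^2 - 20*x + 5) + 850*x^2 + 480*x*log(25*x^2 - 20*x + 5) - 680*x - 72*log(25*x^2 - 20*x + 5) + 150)/(25*x^4 - 40*x^3 + 26*x^2 - 8*x + 1)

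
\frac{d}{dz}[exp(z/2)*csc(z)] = (1/2 - cos(z)/sin(z))*exp(z/2)/sin(z)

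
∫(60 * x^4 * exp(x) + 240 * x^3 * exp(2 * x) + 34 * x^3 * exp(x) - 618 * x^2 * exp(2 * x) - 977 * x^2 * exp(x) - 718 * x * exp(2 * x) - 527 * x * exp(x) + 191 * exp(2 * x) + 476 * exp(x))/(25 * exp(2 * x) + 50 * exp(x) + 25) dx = (60*x^4 - 206*x^3 - 359*x^2 + 191*x + 285)*exp(x)/(25*(exp(x) + 1)) + C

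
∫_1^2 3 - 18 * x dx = -24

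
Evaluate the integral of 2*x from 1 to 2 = 3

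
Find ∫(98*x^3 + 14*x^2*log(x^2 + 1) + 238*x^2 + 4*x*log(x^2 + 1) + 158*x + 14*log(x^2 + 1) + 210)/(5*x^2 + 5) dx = 42*x + (7*x + log(x^2 + 1))^2/5 + 6*log(x^2 + 1) + C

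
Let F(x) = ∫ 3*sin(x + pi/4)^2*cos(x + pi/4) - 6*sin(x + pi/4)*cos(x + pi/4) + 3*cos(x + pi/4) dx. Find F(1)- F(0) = (-1 + sin(pi/4 + 1))^3 - (-1 + sqrt(2)/2)^3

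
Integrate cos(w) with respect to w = sin(w) + C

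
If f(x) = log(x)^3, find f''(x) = (-3*log(x)^2 + 6*log(x))/x^2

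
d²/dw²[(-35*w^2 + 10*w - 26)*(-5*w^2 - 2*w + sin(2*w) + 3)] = 140*w^2*sin(2*w) + 2100*w^2 - 40*w*sin(2*w) - 280*w*cos(2*w) + 120*w + 34*sin(2*w) + 40*cos(2*w) + 10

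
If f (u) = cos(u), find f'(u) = -sin(u)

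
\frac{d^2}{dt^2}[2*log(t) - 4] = -2/t^2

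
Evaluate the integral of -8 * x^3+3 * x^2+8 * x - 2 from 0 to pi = (1 - 2*pi)*(-2*pi + pi^3)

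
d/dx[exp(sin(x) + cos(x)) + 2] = sqrt(2)*exp(sin(x))*exp(cos(x))*cos(x + pi/4)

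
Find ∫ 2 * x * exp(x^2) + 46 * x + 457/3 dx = 23*x^2 + 457*x/3 + exp(x^2) + C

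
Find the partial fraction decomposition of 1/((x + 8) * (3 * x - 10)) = 3/(34*(3*x - 10)) - 1/(34*(x + 8))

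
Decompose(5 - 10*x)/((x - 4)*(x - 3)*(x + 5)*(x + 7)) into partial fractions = -15/(44*(x + 7)) + 55/(144*(x + 5)) + 5/(16*(x - 3)) - 35/(99*(x - 4))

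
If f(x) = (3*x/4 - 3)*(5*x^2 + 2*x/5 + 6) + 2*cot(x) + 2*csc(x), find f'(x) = 45*x^2/4 - 147*x/5 - 2*cot(x)^2 - 2*cot(x)*csc(x) + 13/10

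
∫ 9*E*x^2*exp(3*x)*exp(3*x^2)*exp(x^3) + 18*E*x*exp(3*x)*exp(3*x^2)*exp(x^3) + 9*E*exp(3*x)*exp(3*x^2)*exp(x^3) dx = 3*exp((x + 1)^3) + C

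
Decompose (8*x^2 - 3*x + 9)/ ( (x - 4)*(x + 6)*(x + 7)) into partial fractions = 422/(11*(x + 7)) - 63/(2*(x + 6)) + 25/(22*(x - 4))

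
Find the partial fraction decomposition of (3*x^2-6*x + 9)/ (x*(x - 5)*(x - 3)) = -3/(x - 3) + 27/(5*(x - 5)) + 3/(5*x)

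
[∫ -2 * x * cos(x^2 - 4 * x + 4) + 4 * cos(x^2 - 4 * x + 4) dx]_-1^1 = -sin(1) + sin(9)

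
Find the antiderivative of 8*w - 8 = 4*w^2 - 8*w + C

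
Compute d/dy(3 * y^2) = 6*y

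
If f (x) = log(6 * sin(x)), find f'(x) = 1/tan(x)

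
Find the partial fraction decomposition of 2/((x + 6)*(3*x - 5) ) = 6/(23*(3*x - 5)) - 2/(23*(x + 6))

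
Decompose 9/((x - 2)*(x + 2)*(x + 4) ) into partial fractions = 3/(4*(x + 4)) - 9/(8*(x + 2)) + 3/(8*(x - 2))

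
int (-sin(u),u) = cos(u) + C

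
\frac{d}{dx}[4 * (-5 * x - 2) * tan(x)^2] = -40*x*sin(x)/cos(x)^3 - 16*sin(x)/cos(x)^3 + 20 - 20/cos(x)^2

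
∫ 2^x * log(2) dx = 2^x + C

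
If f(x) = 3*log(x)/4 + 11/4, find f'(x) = 3/(4*x)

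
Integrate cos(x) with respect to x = sin(x) + C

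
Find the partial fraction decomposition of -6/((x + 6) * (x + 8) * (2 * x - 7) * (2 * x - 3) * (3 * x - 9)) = -4/(855*(2*x - 3)) - 4/(437*(2*x - 7)) - 1/(4807*(x + 8)) + 1/(2565*(x + 6)) + 2/(297*(x - 3))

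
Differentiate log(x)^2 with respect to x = 2*log(x)/x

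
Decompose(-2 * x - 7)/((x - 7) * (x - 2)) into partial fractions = 11/(5*(x - 2)) - 21/(5*(x - 7))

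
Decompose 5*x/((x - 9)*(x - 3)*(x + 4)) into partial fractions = -20/(91*(x + 4)) - 5/(14*(x - 3)) + 15/(26*(x - 9))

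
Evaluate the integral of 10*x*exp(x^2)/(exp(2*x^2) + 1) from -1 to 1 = 0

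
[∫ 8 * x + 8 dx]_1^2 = 20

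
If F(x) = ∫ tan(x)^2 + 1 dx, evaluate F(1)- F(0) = tan(1)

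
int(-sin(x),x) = cos(x) + C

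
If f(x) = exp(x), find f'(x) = exp(x)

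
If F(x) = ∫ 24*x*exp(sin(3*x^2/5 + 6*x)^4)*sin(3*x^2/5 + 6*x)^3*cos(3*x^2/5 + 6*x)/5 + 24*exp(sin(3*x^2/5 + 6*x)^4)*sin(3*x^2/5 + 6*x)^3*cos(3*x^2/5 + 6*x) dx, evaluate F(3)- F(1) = -exp(sin(33/5)^4) + exp(sin(117/5)^4)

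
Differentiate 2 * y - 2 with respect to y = 2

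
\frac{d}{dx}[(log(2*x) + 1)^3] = (3*log(x)^2 + 6*log(2)*log(x) + 6*log(x) + 3*log(2)^2 + 3 + 6*log(2))/x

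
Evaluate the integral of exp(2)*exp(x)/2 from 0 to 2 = -exp(2)/2 + exp(4)/2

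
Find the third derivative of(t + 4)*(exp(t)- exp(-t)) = (t*exp(2*t) + t + 7*exp(2*t) + 1)*exp(-t)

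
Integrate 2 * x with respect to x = x^2 + C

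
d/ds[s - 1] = 1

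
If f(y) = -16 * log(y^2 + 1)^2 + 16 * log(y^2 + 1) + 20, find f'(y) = (-64*y*log(y^2 + 1) + 32*y)/(y^2 + 1)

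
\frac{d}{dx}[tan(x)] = cos(x)^(-2)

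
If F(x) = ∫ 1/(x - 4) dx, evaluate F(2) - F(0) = -log(2)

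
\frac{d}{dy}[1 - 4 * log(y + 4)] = -4/(y + 4)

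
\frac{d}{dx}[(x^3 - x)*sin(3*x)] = 3*x^3*cos(3*x) + 3*x^2*sin(3*x) - 3*x*cos(3*x) - sin(3*x)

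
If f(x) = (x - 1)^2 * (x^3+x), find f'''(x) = 60*x^2 - 48*x + 12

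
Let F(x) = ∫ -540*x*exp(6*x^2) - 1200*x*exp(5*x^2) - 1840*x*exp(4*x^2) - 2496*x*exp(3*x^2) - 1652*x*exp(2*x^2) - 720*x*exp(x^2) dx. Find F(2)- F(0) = -5*(7 + 5*exp(4) + 4*exp(8) + 3*exp(12))^2 - 6*exp(12) - 8*exp(8) - 10*exp(4) + 1829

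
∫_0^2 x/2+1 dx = 3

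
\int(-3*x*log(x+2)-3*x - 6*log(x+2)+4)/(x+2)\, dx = (4 - 3*x)*log(x + 2) + C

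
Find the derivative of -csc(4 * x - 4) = 4*cot(4*x - 4)*csc(4*x - 4)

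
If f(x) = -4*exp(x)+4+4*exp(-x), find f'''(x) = (-4*exp(2*x) - 4)*exp(-x)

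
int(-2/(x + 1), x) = -2*log(x + 1) + C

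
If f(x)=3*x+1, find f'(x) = 3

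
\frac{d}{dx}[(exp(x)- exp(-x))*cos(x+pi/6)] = sqrt(2)*(exp(2*x)*cos(x + 5*pi/12) + sin(x + 5*pi/12))*exp(-x)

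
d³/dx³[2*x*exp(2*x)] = 16*x*exp(2*x) + 24*exp(2*x)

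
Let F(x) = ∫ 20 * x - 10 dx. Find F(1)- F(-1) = -20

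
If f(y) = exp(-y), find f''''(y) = exp(-y)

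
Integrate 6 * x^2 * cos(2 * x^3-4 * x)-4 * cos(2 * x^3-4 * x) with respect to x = sin(2*x*(x^2 - 2)) + C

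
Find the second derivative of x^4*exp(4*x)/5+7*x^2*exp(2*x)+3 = 16*x^4*exp(4*x)/5 + 32*x^3*exp(4*x)/5 + 12*x^2*exp(4*x)/5 + 28*x^2*exp(2*x) + 56*x*exp(2*x) + 14*exp(2*x)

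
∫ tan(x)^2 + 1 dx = tan(x) + C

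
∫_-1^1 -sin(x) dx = 0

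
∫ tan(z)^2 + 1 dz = tan(z) + C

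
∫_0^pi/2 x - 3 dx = -9/2 + (-3 + pi/2)^2/2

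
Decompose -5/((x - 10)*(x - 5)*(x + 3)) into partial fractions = -5/(104*(x + 3)) + 1/(8*(x - 5)) - 1/(13*(x - 10))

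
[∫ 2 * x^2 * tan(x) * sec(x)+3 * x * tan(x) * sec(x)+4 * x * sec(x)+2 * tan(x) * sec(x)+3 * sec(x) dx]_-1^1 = 6*sec(1)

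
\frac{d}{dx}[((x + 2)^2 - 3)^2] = 4*x^3 + 24*x^2 + 36*x + 8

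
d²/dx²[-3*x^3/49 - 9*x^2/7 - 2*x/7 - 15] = -18*x/49 - 18/7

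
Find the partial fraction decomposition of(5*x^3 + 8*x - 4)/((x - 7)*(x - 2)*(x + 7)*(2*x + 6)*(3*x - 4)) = 15/(221*(3*x - 4)) - 71/(1008*(x + 7)) + 163/(5200*(x + 3)) - 13/(225*(x - 2)) + 1767/(23800*(x - 7))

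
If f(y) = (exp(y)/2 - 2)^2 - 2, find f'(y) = exp(2*y)/2 - 2*exp(y)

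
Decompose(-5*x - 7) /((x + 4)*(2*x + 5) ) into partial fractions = 11/(3*(2*x + 5)) - 13/(3*(x + 4))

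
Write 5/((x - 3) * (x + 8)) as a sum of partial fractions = -5/(11*(x + 8)) + 5/(11*(x - 3))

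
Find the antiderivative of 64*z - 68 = 32*z^2 - 68*z + C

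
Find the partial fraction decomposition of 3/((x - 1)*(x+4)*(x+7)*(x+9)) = -3/(100*(x + 9)) + 1/(16*(x + 7)) - 1/(25*(x + 4)) + 3/(400*(x - 1))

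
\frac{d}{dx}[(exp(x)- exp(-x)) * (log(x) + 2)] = (x*exp(2*x)*log(x) + 2*x*exp(2*x) + x*log(x) + 2*x + exp(2*x) - 1)*exp(-x)/x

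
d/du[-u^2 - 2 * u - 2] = -2*u - 2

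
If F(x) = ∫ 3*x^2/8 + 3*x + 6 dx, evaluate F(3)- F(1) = 109/4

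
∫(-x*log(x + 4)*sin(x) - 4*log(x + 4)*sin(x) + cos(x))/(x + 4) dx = log(x + 4)*cos(x) + C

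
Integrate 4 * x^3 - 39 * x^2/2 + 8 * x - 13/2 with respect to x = x^4 - 13*x^3/2 + 4*x^2 - 13*x/2 + C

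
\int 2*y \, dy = y^2 + C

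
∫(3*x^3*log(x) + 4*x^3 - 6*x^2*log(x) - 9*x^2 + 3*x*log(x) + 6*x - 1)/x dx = (x - 1)^3*(log(x) + 1) + C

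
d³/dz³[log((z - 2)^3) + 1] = 6/(z^3 - 6*z^2 + 12*z - 8)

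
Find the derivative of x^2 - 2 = 2*x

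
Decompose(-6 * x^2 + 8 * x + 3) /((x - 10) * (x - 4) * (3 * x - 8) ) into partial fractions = -15/(8*(3*x - 8)) + 61/(24*(x - 4)) - 47/(12*(x - 10))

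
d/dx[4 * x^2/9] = 8*x/9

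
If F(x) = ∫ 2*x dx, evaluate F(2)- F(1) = 3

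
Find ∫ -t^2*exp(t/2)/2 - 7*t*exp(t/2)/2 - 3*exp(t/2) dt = -t*(t + 3)*exp(t/2) + C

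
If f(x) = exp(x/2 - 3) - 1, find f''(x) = exp(x/2 - 3)/4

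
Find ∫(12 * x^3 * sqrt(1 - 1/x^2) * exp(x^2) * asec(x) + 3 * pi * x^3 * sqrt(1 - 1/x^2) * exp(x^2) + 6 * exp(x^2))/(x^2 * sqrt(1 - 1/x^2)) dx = 3*(4*asec(x) + pi)*exp(x^2)/2 + C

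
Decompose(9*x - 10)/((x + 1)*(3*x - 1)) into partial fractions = -21/(4*(3*x - 1)) + 19/(4*(x + 1))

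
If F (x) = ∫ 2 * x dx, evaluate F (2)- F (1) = 3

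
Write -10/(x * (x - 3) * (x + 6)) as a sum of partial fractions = -5/(27*(x + 6)) - 10/(27*(x - 3)) + 5/(9*x)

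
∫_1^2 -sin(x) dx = -cos(1) + cos(2)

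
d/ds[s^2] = 2*s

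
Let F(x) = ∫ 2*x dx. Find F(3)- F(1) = 8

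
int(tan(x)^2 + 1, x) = tan(x) + C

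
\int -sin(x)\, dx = cos(x) + C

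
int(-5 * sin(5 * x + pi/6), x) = cos(5*x + pi/6) + C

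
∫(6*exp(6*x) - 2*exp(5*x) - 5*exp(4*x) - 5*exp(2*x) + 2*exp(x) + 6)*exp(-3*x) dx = 2*(8*sinh(x)^2 - 2*sinh(x) + 1)*sinh(x) + C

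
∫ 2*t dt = t^2 + C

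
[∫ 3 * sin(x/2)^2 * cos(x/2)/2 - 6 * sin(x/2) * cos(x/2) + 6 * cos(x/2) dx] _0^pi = 7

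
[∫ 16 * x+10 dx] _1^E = -18 + 2*E*(5 + 4*E)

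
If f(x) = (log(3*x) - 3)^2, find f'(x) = (2*log(x) - 6 + 2*log(3))/x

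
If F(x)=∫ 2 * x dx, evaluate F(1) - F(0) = 1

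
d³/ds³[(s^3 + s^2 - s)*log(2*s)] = (6*s^2*log(s) + 6*s^2*log(2) + 11*s^2 + 2*s + 1)/s^2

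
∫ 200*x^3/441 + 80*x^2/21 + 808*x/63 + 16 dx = 50*x^4/441 + 80*x^3/63 + 404*x^2/63 + 16*x + C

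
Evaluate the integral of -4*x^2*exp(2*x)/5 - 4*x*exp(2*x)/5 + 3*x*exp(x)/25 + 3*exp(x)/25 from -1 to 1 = -2*exp(2)/5 + 3*exp(-1)/25 + 2*exp(-2)/5 + 3*E/25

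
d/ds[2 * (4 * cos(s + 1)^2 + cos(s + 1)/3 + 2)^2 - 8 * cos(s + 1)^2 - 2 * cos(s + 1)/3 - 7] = -6*sin(s + 1) - 506*sin(2*s + 2)/9 - 4*sin(3*s + 3) - 16*sin(4*s + 4)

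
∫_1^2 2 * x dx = 3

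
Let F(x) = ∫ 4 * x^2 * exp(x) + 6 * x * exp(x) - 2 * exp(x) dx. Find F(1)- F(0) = 2*E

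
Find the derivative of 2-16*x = -16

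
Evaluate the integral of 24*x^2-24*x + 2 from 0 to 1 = -2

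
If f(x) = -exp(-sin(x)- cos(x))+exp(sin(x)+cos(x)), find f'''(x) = 2*(-3*exp(2*sin(x) + 2*cos(x))*sin(x + pi/4) - sqrt(2)*exp(2*sin(x))*exp(2*cos(x))*sin(x)*cos(x) - sqrt(2)*sin(x)*cos(x) + 3*sin(x + pi/4))*exp(-sqrt(2)*sin(x + pi/4))*cos(x + pi/4)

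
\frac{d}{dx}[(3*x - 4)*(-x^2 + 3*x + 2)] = -9*x^2 + 26*x - 6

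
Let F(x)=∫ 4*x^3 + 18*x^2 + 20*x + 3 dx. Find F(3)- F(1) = 322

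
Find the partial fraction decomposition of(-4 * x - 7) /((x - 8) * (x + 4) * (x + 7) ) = 7/(15*(x + 7)) - 1/(4*(x + 4)) - 13/(60*(x - 8))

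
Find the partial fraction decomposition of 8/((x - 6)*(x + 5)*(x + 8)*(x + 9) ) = -2/(15*(x + 9)) + 4/(21*(x + 8)) - 2/(33*(x + 5)) + 4/(1155*(x - 6))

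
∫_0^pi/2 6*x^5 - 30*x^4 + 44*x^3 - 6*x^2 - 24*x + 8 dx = (-2 + pi/2)^3*(-pi/2 + pi^3/8)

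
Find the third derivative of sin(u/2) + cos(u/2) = sin(u/2)/8 - cos(u/2)/8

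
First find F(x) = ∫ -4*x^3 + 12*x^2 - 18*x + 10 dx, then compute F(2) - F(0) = 0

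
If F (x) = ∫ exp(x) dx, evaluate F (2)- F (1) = -E + exp(2)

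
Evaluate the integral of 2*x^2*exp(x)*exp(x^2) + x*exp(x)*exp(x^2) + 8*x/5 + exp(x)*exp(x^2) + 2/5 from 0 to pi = 2*pi/5 + 4*pi^2/5 + pi*exp(pi + pi^2)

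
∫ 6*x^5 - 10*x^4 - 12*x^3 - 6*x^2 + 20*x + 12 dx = x^6 - 2*x^5 - 3*x^4 - 2*x^3 + 10*x^2 + 12*x + C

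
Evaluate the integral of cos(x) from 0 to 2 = sin(2)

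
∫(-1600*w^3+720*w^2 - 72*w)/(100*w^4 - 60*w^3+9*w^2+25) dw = -4*log(w^2*(10*w - 3)^2/25 + 1) + C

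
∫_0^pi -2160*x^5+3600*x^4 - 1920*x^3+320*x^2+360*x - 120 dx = -5*(-4*pi - 3 + 6*pi^2)^3/3 - 15*(-4*pi - 3 + 6*pi^2)^2 - 90*pi^2 + 90 + 60*pi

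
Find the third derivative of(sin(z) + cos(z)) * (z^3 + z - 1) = z^3*sin(z) - z^3*cos(z) - 9*z^2*sin(z) - 9*z^2*cos(z) - 17*z*sin(z) + 17*z*cos(z) + 2*sin(z) + 4*cos(z)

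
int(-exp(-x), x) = exp(-x) + C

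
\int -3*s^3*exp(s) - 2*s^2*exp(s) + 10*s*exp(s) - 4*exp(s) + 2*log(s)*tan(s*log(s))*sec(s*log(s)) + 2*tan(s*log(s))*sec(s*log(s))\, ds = -s*(3*s^2 - 7*s + 4)*exp(s) + 2*sec(s*log(s)) + C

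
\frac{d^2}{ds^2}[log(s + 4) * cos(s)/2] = -(s^2*log(s + 4)*cos(s) + 8*s*log(s + 4)*cos(s) + 2*s*sin(s) + 16*log(s + 4)*cos(s) + 8*sin(s) + cos(s))/(2*s^2 + 16*s + 32)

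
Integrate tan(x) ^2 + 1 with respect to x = tan(x) + C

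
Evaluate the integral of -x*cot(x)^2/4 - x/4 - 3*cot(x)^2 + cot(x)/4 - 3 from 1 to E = (E/4 + 3)*cot(E) - 13*cot(1)/4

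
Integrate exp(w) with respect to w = exp(w) + C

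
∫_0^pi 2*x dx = pi^2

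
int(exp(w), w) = exp(w) + C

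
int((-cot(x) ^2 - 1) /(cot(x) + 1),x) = log(cot(x) + 1) + C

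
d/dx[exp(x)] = exp(x)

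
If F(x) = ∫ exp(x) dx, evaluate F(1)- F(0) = -1 + E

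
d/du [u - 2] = 1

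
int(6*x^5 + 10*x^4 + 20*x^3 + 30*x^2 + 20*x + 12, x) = x^6 + 2*x^5 + 5*x^4 + 10*x^3 + 10*x^2 + 12*x + C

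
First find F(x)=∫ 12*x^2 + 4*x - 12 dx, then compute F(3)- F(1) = 96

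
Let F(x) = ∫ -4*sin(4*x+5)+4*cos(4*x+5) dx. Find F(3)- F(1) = sin(17) - sin(9) + cos(17) - cos(9)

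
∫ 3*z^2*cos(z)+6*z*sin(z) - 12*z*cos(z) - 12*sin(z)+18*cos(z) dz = (3*(z - 2)^2 + 6)*sin(z) + C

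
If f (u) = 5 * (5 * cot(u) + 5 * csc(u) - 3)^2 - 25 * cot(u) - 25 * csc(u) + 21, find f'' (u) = 25*(7 - 10*cos(u)/sin(u) - 40/sin(u) - 14*cos(u)/sin(u)^2 - 14/sin(u)^2 + 60*cos(u)/sin(u)^3 + 60/sin(u)^3)/sin(u)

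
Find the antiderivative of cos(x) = sin(x) + C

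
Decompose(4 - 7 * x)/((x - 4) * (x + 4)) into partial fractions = -4/(x + 4) - 3/(x - 4)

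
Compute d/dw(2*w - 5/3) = 2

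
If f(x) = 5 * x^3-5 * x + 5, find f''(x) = 30*x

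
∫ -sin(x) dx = cos(x) + C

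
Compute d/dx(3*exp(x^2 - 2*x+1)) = 6*x*exp(x^2 - 2*x + 1) - 6*exp(x^2 - 2*x + 1)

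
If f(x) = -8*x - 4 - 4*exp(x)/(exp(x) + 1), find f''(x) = (4*exp(2*x) - 4*exp(x))/(exp(3*x) + 3*exp(2*x) + 3*exp(x) + 1)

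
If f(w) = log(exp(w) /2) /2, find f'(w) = 1/2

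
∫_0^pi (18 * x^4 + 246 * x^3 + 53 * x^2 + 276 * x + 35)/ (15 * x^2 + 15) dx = log(1 + pi^2) + 7*pi/3 + 2*pi^3/5 + 41*pi^2/5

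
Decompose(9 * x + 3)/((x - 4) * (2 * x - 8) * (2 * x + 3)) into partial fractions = -21/(121*(2*x + 3)) + 21/(242*(x - 4)) + 39/(22*(x - 4)^2)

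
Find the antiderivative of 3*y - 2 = 3*y^2/2 - 2*y + C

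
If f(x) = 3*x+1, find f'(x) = 3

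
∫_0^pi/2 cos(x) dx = 1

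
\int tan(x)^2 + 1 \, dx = tan(x) + C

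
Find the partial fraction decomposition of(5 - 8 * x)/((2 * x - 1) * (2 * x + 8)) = 1/(9*(2*x - 1)) - 37/(18*(x + 4))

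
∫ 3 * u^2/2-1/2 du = u^3/2 - u/2 + C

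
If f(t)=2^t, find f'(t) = 2^t*log(2)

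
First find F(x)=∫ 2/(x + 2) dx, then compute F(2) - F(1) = -2*log(3) + 4*log(2)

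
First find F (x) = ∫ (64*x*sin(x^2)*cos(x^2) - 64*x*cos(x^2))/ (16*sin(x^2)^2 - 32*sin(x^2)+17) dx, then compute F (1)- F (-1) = 0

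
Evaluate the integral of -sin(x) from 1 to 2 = -cos(1) + cos(2)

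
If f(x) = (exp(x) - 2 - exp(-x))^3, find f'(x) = (3*exp(6*x) - 12*exp(5*x) + 9*exp(4*x) + 9*exp(2*x) + 12*exp(x) + 3)*exp(-3*x)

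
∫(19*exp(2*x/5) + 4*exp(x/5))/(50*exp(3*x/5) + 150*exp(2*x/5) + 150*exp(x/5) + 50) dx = (23*exp(x/5) + 8)/(80*cosh(x/10)^2) + C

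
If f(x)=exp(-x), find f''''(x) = exp(-x)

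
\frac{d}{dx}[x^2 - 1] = 2*x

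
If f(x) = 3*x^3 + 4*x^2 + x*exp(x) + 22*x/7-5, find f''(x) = x*exp(x) + 18*x + 2*exp(x) + 8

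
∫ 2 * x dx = x^2 + C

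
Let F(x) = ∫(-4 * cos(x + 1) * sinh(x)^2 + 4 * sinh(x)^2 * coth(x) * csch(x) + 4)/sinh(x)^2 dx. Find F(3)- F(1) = -4/tanh(3) - 4/sinh(3) - 4*sin(4) + 4/sinh(1) + 4*sin(2) + 4/tanh(1)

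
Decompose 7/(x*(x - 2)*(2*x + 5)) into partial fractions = 28/(45*(2*x + 5)) + 7/(18*(x - 2)) - 7/(10*x)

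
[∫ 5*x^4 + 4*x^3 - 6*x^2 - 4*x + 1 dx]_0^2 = 26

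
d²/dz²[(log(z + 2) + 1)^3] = (3 - 3*log(z + 2)^2)/(z^2 + 4*z + 4)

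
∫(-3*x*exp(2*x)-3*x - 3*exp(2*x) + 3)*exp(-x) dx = -6*x*sinh(x) + C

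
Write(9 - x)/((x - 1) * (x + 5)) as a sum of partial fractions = -7/(3*(x + 5)) + 4/(3*(x - 1))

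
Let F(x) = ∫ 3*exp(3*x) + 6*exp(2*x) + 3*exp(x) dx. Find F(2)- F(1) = -(1 + E)^3 + (1 + exp(2))^3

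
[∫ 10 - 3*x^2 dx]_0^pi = -24 + (2 + (2 + pi)^2)*(4 - pi)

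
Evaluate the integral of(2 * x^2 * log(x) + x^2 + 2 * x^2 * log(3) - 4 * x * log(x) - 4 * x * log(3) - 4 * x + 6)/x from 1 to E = -3*log(3) + ((-2 + E)^2 + 2)*log(3*E)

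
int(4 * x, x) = 2*x^2 + C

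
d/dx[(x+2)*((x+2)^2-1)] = 3*x^2 + 12*x + 11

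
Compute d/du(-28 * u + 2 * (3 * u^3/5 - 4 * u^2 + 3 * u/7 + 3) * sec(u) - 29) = 6*u^3*tan(u)*sec(u)/5 - 8*u^2*tan(u)*sec(u) + 18*u^2*sec(u)/5 + 6*u*tan(u)*sec(u)/7 - 16*u*sec(u) + 6*tan(u)*sec(u) + 6*sec(u)/7 - 28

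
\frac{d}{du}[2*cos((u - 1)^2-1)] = 4*(1 - u)*sin(u*(u - 2))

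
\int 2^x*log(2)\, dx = 2^x + C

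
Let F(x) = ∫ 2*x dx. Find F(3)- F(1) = 8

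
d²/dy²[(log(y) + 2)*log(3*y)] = (-2*log(y) - log(3))/y^2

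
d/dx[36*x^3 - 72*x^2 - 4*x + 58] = 108*x^2 - 144*x - 4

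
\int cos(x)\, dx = sin(x) + C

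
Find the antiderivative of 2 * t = t^2 + C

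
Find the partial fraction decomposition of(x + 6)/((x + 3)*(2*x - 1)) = 13/(7*(2*x - 1)) - 3/(7*(x + 3))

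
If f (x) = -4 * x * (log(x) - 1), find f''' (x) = 4/x^2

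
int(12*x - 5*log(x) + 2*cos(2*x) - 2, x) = 6*x^2 - 5*x*log(x) + 3*x + sin(2*x) + C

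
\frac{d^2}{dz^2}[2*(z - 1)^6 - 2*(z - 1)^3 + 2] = 60*z^4 - 240*z^3 + 360*z^2 - 252*z + 72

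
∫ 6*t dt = 3*t^2 + C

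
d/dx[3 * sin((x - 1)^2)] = 6*(x - 1)*cos(x^2 - 2*x + 1)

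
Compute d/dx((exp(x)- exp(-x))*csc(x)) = sqrt(2)*(-exp(2*x)*cos(x + pi/4) + sin(x + pi/4))*exp(-x)/sin(x)^2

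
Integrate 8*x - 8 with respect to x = 4*x^2 - 8*x + C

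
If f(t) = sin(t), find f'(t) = cos(t)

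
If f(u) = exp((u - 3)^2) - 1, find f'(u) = 2*u*exp(u^2 - 6*u + 9) - 6*exp(u^2 - 6*u + 9)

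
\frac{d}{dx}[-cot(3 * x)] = 3/sin(3*x)^2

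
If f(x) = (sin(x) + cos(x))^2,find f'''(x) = -8*cos(2*x)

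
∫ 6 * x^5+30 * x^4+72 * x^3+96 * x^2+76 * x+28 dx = x^6 + 6*x^5 + 18*x^4 + 32*x^3 + 38*x^2 + 28*x + C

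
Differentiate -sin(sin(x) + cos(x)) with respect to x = -sqrt(2)*cos(sqrt(2)*sin(x + pi/4))*cos(x + pi/4)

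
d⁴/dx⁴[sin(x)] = sin(x)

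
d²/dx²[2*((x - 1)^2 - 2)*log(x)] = (4*x^2*log(x) + 6*x^2 - 4*x + 2)/x^2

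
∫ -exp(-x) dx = exp(-x) + C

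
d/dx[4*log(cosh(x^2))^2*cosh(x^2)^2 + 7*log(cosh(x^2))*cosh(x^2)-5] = 2*x*(8*log(cosh(x^2))^2*cosh(x^2) + 8*log(cosh(x^2))*cosh(x^2) + 7*log(cosh(x^2)) + 7)*sinh(x^2)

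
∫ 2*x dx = x^2 + C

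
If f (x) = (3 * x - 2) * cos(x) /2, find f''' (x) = 3*x*sin(x)/2 - sin(x) - 9*cos(x)/2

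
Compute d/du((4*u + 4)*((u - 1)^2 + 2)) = 12*u^2 - 8*u + 4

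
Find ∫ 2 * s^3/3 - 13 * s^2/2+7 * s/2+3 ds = s^4/6 - 13*s^3/6 + 7*s^2/4 + 3*s + C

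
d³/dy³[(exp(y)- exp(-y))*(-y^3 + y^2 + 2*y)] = (-y^3*exp(2*y) - y^3 - 8*y^2*exp(2*y) + 10*y^2 - 10*y*exp(2*y) - 22*y + 6*exp(2*y) + 6)*exp(-y)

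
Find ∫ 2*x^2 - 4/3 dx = 2*x^3/3 - 4*x/3 + C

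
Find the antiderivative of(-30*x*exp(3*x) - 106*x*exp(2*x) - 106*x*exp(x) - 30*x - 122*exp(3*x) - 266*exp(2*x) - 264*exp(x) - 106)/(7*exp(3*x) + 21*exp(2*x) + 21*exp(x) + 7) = -((3*x - 4)*(exp(x) + 1) - exp(x))*((5*x + 42)*(exp(x) + 1) + 7*exp(x))/(7*(exp(x) + 1)^2) + C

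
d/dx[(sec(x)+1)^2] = 2*(1 + 1/cos(x))*sin(x)/cos(x)^2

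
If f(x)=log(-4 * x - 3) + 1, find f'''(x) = 128/(64*x^3 + 144*x^2 + 108*x + 27)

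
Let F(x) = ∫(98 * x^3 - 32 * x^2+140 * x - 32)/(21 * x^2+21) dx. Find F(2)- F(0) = log(5) + 44/7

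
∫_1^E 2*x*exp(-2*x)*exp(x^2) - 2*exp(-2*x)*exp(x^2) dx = -exp(-1) + exp(-2*E + exp(2))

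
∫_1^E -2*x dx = 1 - exp(2)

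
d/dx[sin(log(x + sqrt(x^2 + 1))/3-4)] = (x + sqrt(x^2 + 1))*cos(log(x + sqrt(x^2 + 1))/3 - 4)/(3*x^2 + 3*x*sqrt(x^2 + 1) + 3)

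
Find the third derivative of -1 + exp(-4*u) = -64*exp(-4*u)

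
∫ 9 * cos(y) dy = 9*sin(y) + C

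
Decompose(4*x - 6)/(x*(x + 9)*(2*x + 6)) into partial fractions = -7/(18*(x + 9)) + 1/(2*(x + 3)) - 1/(9*x)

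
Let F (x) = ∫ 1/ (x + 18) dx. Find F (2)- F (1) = -log(19) + log(20)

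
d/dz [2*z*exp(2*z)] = 4*z*exp(2*z) + 2*exp(2*z)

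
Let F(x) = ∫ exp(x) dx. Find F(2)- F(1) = -E + exp(2)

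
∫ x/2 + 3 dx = x^2/4 + 3*x + C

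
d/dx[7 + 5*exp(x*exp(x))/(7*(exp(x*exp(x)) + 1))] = (5*x*exp(x*exp(x) + x) + 5*exp(x*exp(x) + x))/(7*exp(2*x*exp(x)) + 14*exp(x*exp(x)) + 7)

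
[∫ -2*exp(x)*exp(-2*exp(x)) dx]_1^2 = -exp(-2*E) + exp(-2*exp(2))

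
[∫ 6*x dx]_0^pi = 3*pi^2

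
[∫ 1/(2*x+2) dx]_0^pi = log(1 + pi)/2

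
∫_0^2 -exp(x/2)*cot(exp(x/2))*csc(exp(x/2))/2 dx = -csc(1) + csc(E)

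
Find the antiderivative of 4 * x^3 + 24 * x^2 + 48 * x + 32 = x^4 + 8*x^3 + 24*x^2 + 32*x + C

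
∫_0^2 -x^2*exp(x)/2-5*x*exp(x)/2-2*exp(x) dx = 1/2 - 11*exp(2)/2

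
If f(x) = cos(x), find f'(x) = -sin(x)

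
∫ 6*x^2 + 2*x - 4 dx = 2*x^3 + x^2 - 4*x + C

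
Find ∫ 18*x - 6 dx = 9*x^2 - 6*x + C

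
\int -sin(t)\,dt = cos(t) + C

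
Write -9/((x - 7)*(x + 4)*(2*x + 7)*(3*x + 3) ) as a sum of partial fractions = -8/(35*(2*x + 7)) + 1/(11*(x + 4)) + 1/(40*(x + 1)) - 1/(616*(x - 7))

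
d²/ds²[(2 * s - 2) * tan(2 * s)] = 8*(2*s*sin(2*s)/cos(2*s) - 2*sin(2*s)/cos(2*s) + 1)/cos(2*s)^2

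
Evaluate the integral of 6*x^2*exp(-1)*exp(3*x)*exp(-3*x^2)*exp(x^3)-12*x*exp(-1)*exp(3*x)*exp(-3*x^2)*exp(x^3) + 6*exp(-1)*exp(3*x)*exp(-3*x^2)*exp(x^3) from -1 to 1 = 2 - 2*exp(-8)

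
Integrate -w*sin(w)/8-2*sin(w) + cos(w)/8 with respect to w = (w/8 + 2)*cos(w) + C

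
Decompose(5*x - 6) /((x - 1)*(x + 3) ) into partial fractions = 21/(4*(x + 3)) - 1/(4*(x - 1))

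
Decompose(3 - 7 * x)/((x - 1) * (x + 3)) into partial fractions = -6/(x + 3) - 1/(x - 1)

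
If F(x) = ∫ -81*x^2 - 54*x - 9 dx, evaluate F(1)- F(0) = -63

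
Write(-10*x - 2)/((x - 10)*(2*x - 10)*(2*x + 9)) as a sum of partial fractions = 86/(551*(2*x + 9)) + 26/(95*(x - 5)) - 51/(145*(x - 10))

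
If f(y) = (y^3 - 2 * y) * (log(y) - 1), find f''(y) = (6*y^2*log(y) - y^2 - 2)/y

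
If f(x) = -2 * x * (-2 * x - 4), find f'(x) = 8*x + 8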